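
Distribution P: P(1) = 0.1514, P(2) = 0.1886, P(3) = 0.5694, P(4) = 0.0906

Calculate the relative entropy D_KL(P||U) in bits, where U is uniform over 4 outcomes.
0.3573 bits

U(i) = 1/4 for all i

D_KL(P||U) = Σ P(x) log₂(P(x) / (1/4))
           = Σ P(x) log₂(P(x)) + log₂(4)
           = log₂(4) - H(P)

H(P) = -Σ P(x) log₂(P(x)):
  -P(1)·log₂(P(1)) = -(0.1514)·log₂(0.1514) = 0.41235
  -P(2)·log₂(P(2)) = -(0.1886)·log₂(0.1886) = 0.45388
  -P(3)·log₂(P(3)) = -(0.5694)·log₂(0.5694) = 0.46263
  -P(4)·log₂(P(4)) = -(0.0906)·log₂(0.0906) = 0.31387
H(P) = 0.41235 + 0.45388 + 0.46263 + 0.31387 = 1.64273 bits

log₂(4) = 2.00000 bits

D_KL(P||U) = 2.00000 - 1.64273 = 0.35727 ≈ 0.3573 bits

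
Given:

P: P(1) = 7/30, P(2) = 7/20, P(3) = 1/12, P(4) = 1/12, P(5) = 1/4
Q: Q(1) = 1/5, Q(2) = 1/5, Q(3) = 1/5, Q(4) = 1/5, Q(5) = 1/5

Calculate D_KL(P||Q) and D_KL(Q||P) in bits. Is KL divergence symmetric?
D_KL(P||Q) = 0.2044 bits, D_KL(Q||P) = 0.2349 bits. No, KL divergence is not symmetric.

D_KL(P||Q) = Σ P(x) log₂(P(x)/Q(x))

Computing term by term:
  P(1)·log₂(P(1)/Q(1)) = (7/30)·log₂((7/30)/(1/5)) = 0.05189
  P(2)·log₂(P(2)/Q(2)) = (7/20)·log₂((7/20)/(1/5)) = 0.28257
  P(3)·log₂(P(3)/Q(3)) = (1/12)·log₂((1/12)/(1/5)) = -0.10525
  P(4)·log₂(P(4)/Q(4)) = (1/12)·log₂((1/12)/(1/5)) = -0.10525
  P(5)·log₂(P(5)/Q(5)) = (1/4)·log₂((1/4)/(1/5)) = 0.08048

D_KL(P||Q) = 0.05189 + 0.28257 - 0.10525 - 0.10525 + 0.08048 = 0.20444 ≈ 0.2044 bits

D_KL(Q||P) = Σ Q(x) log₂(Q(x)/P(x))

Computing term by term:
  Q(1)·log₂(Q(1)/P(1)) = (1/5)·log₂((1/5)/(7/30)) = -0.04448
  Q(2)·log₂(Q(2)/P(2)) = (1/5)·log₂((1/5)/(7/20)) = -0.16147
  Q(3)·log₂(Q(3)/P(3)) = (1/5)·log₂((1/5)/(1/12)) = 0.25261
  Q(4)·log₂(Q(4)/P(4)) = (1/5)·log₂((1/5)/(1/12)) = 0.25261
  Q(5)·log₂(Q(5)/P(5)) = (1/5)·log₂((1/5)/(1/4)) = -0.06439

D_KL(Q||P) = -0.04448 - 0.16147 + 0.25261 + 0.25261 - 0.06439 = 0.23488 ≈ 0.2349 bits

These are NOT equal (difference: 0.0305 bits). KL divergence is asymmetric: D_KL(P||Q) ≠ D_KL(Q||P) in general.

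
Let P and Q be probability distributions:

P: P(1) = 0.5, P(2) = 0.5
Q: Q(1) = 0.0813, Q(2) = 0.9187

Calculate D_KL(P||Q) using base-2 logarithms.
0.8715 bits

D_KL(P||Q) = Σ P(x) log₂(P(x)/Q(x))

Computing term by term:
  P(1)·log₂(P(1)/Q(1)) = 0.5·log₂(0.5/0.0813) = 1.31030
  P(2)·log₂(P(2)/Q(2)) = 0.5·log₂(0.5/0.9187) = -0.43883

D_KL(P||Q) = 1.31030 - 0.43883 = 0.87147 ≈ 0.8715 bits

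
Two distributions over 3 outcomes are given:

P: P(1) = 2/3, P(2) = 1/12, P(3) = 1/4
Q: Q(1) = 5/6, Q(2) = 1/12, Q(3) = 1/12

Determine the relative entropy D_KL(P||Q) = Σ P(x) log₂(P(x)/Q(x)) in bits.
0.1816 bits

D_KL(P||Q) = Σ P(x) log₂(P(x)/Q(x))

Computing term by term:
  P(1)·log₂(P(1)/Q(1)) = (2/3)·log₂((2/3)/(5/6)) = -0.21462
  P(2)·log₂(P(2)/Q(2)) = (1/12)·log₂((1/12)/(1/12)) = 0.00000
  P(3)·log₂(P(3)/Q(3)) = (1/4)·log₂((1/4)/(1/12)) = 0.39624

D_KL(P||Q) = -0.21462 + 0.00000 + 0.39624 = 0.18162 ≈ 0.1816 bits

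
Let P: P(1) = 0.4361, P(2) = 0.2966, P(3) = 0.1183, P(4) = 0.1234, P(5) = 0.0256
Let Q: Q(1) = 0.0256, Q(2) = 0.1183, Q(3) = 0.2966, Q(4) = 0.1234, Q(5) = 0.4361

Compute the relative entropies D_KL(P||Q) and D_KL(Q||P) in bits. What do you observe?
D_KL(P||Q) = 1.9156 bits, D_KL(Q||P) = 1.9156 bits. The two directions give the same value here, because Q is a self-inverse relabeling of P; in general KL divergence is asymmetric.

D_KL(P||Q) = Σ P(x) log₂(P(x)/Q(x))

Computing term by term:
  P(1)·log₂(P(1)/Q(1)) = 0.4361·log₂(0.4361/0.0256) = 1.78384
  P(2)·log₂(P(2)/Q(2)) = 0.2966·log₂(0.2966/0.1183) = 0.39331
  P(3)·log₂(P(3)/Q(3)) = 0.1183·log₂(0.1183/0.2966) = -0.15687
  P(4)·log₂(P(4)/Q(4)) = 0.1234·log₂(0.1234/0.1234) = 0.00000
  P(5)·log₂(P(5)/Q(5)) = 0.0256·log₂(0.0256/0.4361) = -0.10472

D_KL(P||Q) = 1.78384 + 0.39331 - 0.15687 + 0.00000 - 0.10472 = 1.91556 ≈ 1.9156 bits

D_KL(Q||P) = Σ Q(x) log₂(Q(x)/P(x))

Computing term by term:
  Q(1)·log₂(Q(1)/P(1)) = 0.0256·log₂(0.0256/0.4361) = -0.10472
  Q(2)·log₂(Q(2)/P(2)) = 0.1183·log₂(0.1183/0.2966) = -0.15687
  Q(3)·log₂(Q(3)/P(3)) = 0.2966·log₂(0.2966/0.1183) = 0.39331
  Q(4)·log₂(Q(4)/P(4)) = 0.1234·log₂(0.1234/0.1234) = 0.00000
  Q(5)·log₂(Q(5)/P(5)) = 0.4361·log₂(0.4361/0.0256) = 1.78384

D_KL(Q||P) = -0.10472 - 0.15687 + 0.39331 + 0.00000 + 1.78384 = 1.91556 ≈ 1.9156 bits

These ARE equal here. Q is P with outcomes relabeled (Q(1) = P(5), Q(2) = P(3), Q(3) = P(2), Q(5) = P(1)) by a relabeling that is its own inverse, so the two sums contain exactly the same terms in a different order. This is a special case — KL divergence is not symmetric in general: D_KL(P||Q) ≠ D_KL(Q||P) for most P, Q.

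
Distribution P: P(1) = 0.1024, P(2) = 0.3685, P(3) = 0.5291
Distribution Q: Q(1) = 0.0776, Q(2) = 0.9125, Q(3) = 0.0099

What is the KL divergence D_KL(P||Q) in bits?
2.5959 bits

D_KL(P||Q) = Σ P(x) log₂(P(x)/Q(x))

Computing term by term:
  P(1)·log₂(P(1)/Q(1)) = 0.1024·log₂(0.1024/0.0776) = 0.04097
  P(2)·log₂(P(2)/Q(2)) = 0.3685·log₂(0.3685/0.9125) = -0.48206
  P(3)·log₂(P(3)/Q(3)) = 0.5291·log₂(0.5291/0.0099) = 3.03702

D_KL(P||Q) = 0.04097 - 0.48206 + 3.03702 = 2.59593 ≈ 2.5959 bits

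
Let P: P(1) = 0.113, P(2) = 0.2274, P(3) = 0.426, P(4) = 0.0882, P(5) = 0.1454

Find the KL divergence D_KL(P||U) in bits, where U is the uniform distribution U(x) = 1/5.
0.2427 bits

U(i) = 1/5 for all i

D_KL(P||U) = Σ P(x) log₂(P(x) / (1/5))
           = Σ P(x) log₂(P(x)) + log₂(5)
           = log₂(5) - H(P)

H(P) = -Σ P(x) log₂(P(x)):
  -P(1)·log₂(P(1)) = -(0.113)·log₂(0.113) = 0.35545
  -P(2)·log₂(P(2)) = -(0.2274)·log₂(0.2274) = 0.48588
  -P(3)·log₂(P(3)) = -(0.426)·log₂(0.426) = 0.52444
  -P(4)·log₂(P(4)) = -(0.0882)·log₂(0.0882) = 0.30897
  -P(5)·log₂(P(5)) = -(0.1454)·log₂(0.1454) = 0.40449
H(P) = 0.35545 + 0.48588 + 0.52444 + 0.30897 + 0.40449 = 2.07923 bits

log₂(5) = 2.32193 bits

D_KL(P||U) = 2.32193 - 2.07923 = 0.24270 ≈ 0.2427 bits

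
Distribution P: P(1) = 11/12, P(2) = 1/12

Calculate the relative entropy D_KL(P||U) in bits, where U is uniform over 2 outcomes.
0.5862 bits

U(i) = 1/2 for all i

D_KL(P||U) = Σ P(x) log₂(P(x) / (1/2))
           = Σ P(x) log₂(P(x)) + log₂(2)
           = log₂(2) - H(P)

H(P) = -Σ P(x) log₂(P(x)):
  -P(1)·log₂(P(1)) = -(11/12)·log₂(11/12) = 0.11507
  -P(2)·log₂(P(2)) = -(1/12)·log₂(1/12) = 0.29875
H(P) = 0.11507 + 0.29875 = 0.41382 bits

log₂(2) = 1.00000 bits

D_KL(P||U) = 1.00000 - 0.41382 = 0.58618 ≈ 0.5862 bits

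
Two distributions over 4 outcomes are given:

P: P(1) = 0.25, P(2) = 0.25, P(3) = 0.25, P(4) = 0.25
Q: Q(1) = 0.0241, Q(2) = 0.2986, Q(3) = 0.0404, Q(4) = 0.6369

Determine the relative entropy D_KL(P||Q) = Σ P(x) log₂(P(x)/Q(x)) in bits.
1.0997 bits

D_KL(P||Q) = Σ P(x) log₂(P(x)/Q(x))

Computing term by term:
  P(1)·log₂(P(1)/Q(1)) = 0.25·log₂(0.25/0.0241) = 0.84371
  P(2)·log₂(P(2)/Q(2)) = 0.25·log₂(0.25/0.2986) = -0.06407
  P(3)·log₂(P(3)/Q(3)) = 0.25·log₂(0.25/0.0404) = 0.65738
  P(4)·log₂(P(4)/Q(4)) = 0.25·log₂(0.25/0.6369) = -0.33728

D_KL(P||Q) = 0.84371 - 0.06407 + 0.65738 - 0.33728 = 1.09974 ≈ 1.0997 bits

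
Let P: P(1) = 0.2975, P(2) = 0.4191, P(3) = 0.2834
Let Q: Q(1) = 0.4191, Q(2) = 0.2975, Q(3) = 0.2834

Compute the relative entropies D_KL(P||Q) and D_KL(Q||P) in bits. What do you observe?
D_KL(P||Q) = 0.0601 bits, D_KL(Q||P) = 0.0601 bits. The two directions give the same value here, because Q is a self-inverse relabeling of P; in general KL divergence is asymmetric.

D_KL(P||Q) = Σ P(x) log₂(P(x)/Q(x))

Computing term by term:
  P(1)·log₂(P(1)/Q(1)) = 0.2975·log₂(0.2975/0.4191) = -0.14709
  P(2)·log₂(P(2)/Q(2)) = 0.4191·log₂(0.4191/0.2975) = 0.20721
  P(3)·log₂(P(3)/Q(3)) = 0.2834·log₂(0.2834/0.2834) = 0.00000

D_KL(P||Q) = -0.14709 + 0.20721 + 0.00000 = 0.06012 ≈ 0.0601 bits

D_KL(Q||P) = Σ Q(x) log₂(Q(x)/P(x))

Computing term by term:
  Q(1)·log₂(Q(1)/P(1)) = 0.4191·log₂(0.4191/0.2975) = 0.20721
  Q(2)·log₂(Q(2)/P(2)) = 0.2975·log₂(0.2975/0.4191) = -0.14709
  Q(3)·log₂(Q(3)/P(3)) = 0.2834·log₂(0.2834/0.2834) = 0.00000

D_KL(Q||P) = 0.20721 - 0.14709 + 0.00000 = 0.06012 ≈ 0.0601 bits

These ARE equal here. Q is P with outcomes relabeled (Q(1) = P(2), Q(2) = P(1)) by a relabeling that is its own inverse, so the two sums contain exactly the same terms in a different order. This is a special case — KL divergence is not symmetric in general: D_KL(P||Q) ≠ D_KL(Q||P) for most P, Q.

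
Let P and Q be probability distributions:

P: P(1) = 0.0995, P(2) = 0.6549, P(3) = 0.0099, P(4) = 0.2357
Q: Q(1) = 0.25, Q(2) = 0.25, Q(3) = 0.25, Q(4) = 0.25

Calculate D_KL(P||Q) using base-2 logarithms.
0.7115 bits

D_KL(P||Q) = Σ P(x) log₂(P(x)/Q(x))

Computing term by term:
  P(1)·log₂(P(1)/Q(1)) = 0.0995·log₂(0.0995/0.25) = -0.13225
  P(2)·log₂(P(2)/Q(2)) = 0.6549·log₂(0.6549/0.25) = 0.90988
  P(3)·log₂(P(3)/Q(3)) = 0.0099·log₂(0.0099/0.25) = -0.04612
  P(4)·log₂(P(4)/Q(4)) = 0.2357·log₂(0.2357/0.25) = -0.02003

D_KL(P||Q) = -0.13225 + 0.90988 - 0.04612 - 0.02003 = 0.71148 ≈ 0.7115 bits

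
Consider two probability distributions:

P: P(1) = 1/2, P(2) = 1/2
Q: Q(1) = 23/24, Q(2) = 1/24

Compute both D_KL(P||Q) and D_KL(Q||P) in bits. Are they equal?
D_KL(P||Q) = 1.3232 bits, D_KL(Q||P) = 0.7501 bits. No, they are not equal.

D_KL(P||Q) = Σ P(x) log₂(P(x)/Q(x))

Computing term by term:
  P(1)·log₂(P(1)/Q(1)) = (1/2)·log₂((1/2)/(23/24)) = -0.46930
  P(2)·log₂(P(2)/Q(2)) = (1/2)·log₂((1/2)/(1/24)) = 1.79248

D_KL(P||Q) = -0.46930 + 1.79248 = 1.32318 ≈ 1.3232 bits

D_KL(Q||P) = Σ Q(x) log₂(Q(x)/P(x))

Computing term by term:
  Q(1)·log₂(Q(1)/P(1)) = (23/24)·log₂((23/24)/(1/2)) = 0.89949
  Q(2)·log₂(Q(2)/P(2)) = (1/24)·log₂((1/24)/(1/2)) = -0.14937

D_KL(Q||P) = 0.89949 - 0.14937 = 0.75012 ≈ 0.7501 bits

These are NOT equal (difference: 0.5731 bits). KL divergence is asymmetric: D_KL(P||Q) ≠ D_KL(Q||P) in general.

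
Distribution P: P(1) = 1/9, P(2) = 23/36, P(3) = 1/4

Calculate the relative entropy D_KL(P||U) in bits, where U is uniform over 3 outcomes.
0.3198 bits

U(i) = 1/3 for all i

D_KL(P||U) = Σ P(x) log₂(P(x) / (1/3))
           = Σ P(x) log₂(P(x)) + log₂(3)
           = log₂(3) - H(P)

H(P) = -Σ P(x) log₂(P(x)):
  -P(1)·log₂(P(1)) = -(1/9)·log₂(1/9) = 0.35221
  -P(2)·log₂(P(2)) = -(23/36)·log₂(23/36) = 0.41295
  -P(3)·log₂(P(3)) = -(1/4)·log₂(1/4) = 0.50000
H(P) = 0.35221 + 0.41295 + 0.50000 = 1.26516 bits

log₂(3) = 1.58496 bits

D_KL(P||U) = 1.58496 - 1.26516 = 0.31980 ≈ 0.3198 bits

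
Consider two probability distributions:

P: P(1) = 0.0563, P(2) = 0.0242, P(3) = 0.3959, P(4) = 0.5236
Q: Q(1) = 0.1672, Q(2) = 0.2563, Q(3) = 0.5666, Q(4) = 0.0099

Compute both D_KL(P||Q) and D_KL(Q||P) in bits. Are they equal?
D_KL(P||Q) = 2.6220 bits, D_KL(Q||P) = 1.3716 bits. No, they are not equal.

D_KL(P||Q) = Σ P(x) log₂(P(x)/Q(x))

Computing term by term:
  P(1)·log₂(P(1)/Q(1)) = 0.0563·log₂(0.0563/0.1672) = -0.08841
  P(2)·log₂(P(2)/Q(2)) = 0.0242·log₂(0.0242/0.2563) = -0.08240
  P(3)·log₂(P(3)/Q(3)) = 0.3959·log₂(0.3959/0.5666) = -0.20476
  P(4)·log₂(P(4)/Q(4)) = 0.5236·log₂(0.5236/0.0099) = 2.99755

D_KL(P||Q) = -0.08841 - 0.08240 - 0.20476 + 2.99755 = 2.62198 ≈ 2.6220 bits

D_KL(Q||P) = Σ Q(x) log₂(Q(x)/P(x))

Computing term by term:
  Q(1)·log₂(Q(1)/P(1)) = 0.1672·log₂(0.1672/0.0563) = 0.26257
  Q(2)·log₂(Q(2)/P(2)) = 0.2563·log₂(0.2563/0.0242) = 0.87264
  Q(3)·log₂(Q(3)/P(3)) = 0.5666·log₂(0.5666/0.3959) = 0.29304
  Q(4)·log₂(Q(4)/P(4)) = 0.0099·log₂(0.0099/0.5236) = -0.05668

D_KL(Q||P) = 0.26257 + 0.87264 + 0.29304 - 0.05668 = 1.37157 ≈ 1.3716 bits

These are NOT equal (difference: 1.2504 bits). KL divergence is asymmetric: D_KL(P||Q) ≠ D_KL(Q||P) in general.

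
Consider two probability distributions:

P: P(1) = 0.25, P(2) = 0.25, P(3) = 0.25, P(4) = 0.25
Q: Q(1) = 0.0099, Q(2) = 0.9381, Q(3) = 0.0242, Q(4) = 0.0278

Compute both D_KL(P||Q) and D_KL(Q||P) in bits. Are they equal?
D_KL(P||Q) = 2.3220 bits, D_KL(Q||P) = 1.5740 bits. No, they are not equal.

D_KL(P||Q) = Σ P(x) log₂(P(x)/Q(x))

Computing term by term:
  P(1)·log₂(P(1)/Q(1)) = 0.25·log₂(0.25/0.0099) = 1.16459
  P(2)·log₂(P(2)/Q(2)) = 0.25·log₂(0.25/0.9381) = -0.47695
  P(3)·log₂(P(3)/Q(3)) = 0.25·log₂(0.25/0.0242) = 0.84221
  P(4)·log₂(P(4)/Q(4)) = 0.25·log₂(0.25/0.0278) = 0.79219

D_KL(P||Q) = 1.16459 - 0.47695 + 0.84221 + 0.79219 = 2.32204 ≈ 2.3220 bits

D_KL(Q||P) = Σ Q(x) log₂(Q(x)/P(x))

Computing term by term:
  Q(1)·log₂(Q(1)/P(1)) = 0.0099·log₂(0.0099/0.25) = -0.04612
  Q(2)·log₂(Q(2)/P(2)) = 0.9381·log₂(0.9381/0.25) = 1.78972
  Q(3)·log₂(Q(3)/P(3)) = 0.0242·log₂(0.0242/0.25) = -0.08153
  Q(4)·log₂(Q(4)/P(4)) = 0.0278·log₂(0.0278/0.25) = -0.08809

D_KL(Q||P) = -0.04612 + 1.78972 - 0.08153 - 0.08809 = 1.57398 ≈ 1.5740 bits

These are NOT equal (difference: 0.7480 bits). KL divergence is asymmetric: D_KL(P||Q) ≠ D_KL(Q||P) in general.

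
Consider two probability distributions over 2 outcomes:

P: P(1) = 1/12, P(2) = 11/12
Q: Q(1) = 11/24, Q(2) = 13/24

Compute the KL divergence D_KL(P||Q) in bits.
0.4908 bits

D_KL(P||Q) = Σ P(x) log₂(P(x)/Q(x))

Computing term by term:
  P(1)·log₂(P(1)/Q(1)) = (1/12)·log₂((1/12)/(11/24)) = -0.20495
  P(2)·log₂(P(2)/Q(2)) = (11/12)·log₂((11/12)/(13/24)) = 0.69574

D_KL(P||Q) = -0.20495 + 0.69574 = 0.49079 ≈ 0.4908 bits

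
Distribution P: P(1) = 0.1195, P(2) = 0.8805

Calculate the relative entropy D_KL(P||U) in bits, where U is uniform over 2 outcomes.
0.4721 bits

U(i) = 1/2 for all i

D_KL(P||U) = Σ P(x) log₂(P(x) / (1/2))
           = Σ P(x) log₂(P(x)) + log₂(2)
           = log₂(2) - H(P)

H(P) = -Σ P(x) log₂(P(x)):
  -P(1)·log₂(P(1)) = -(0.1195)·log₂(0.1195) = 0.36626
  -P(2)·log₂(P(2)) = -(0.8805)·log₂(0.8805) = 0.16166
H(P) = 0.36626 + 0.16166 = 0.52792 bits

log₂(2) = 1.00000 bits

D_KL(P||U) = 1.00000 - 0.52792 = 0.47208 ≈ 0.4721 bits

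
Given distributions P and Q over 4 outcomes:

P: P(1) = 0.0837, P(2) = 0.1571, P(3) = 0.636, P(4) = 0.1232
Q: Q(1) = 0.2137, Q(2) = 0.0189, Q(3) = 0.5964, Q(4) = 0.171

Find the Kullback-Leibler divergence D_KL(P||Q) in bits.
0.3675 bits

D_KL(P||Q) = Σ P(x) log₂(P(x)/Q(x))

Computing term by term:
  P(1)·log₂(P(1)/Q(1)) = 0.0837·log₂(0.0837/0.2137) = -0.11319
  P(2)·log₂(P(2)/Q(2)) = 0.1571·log₂(0.1571/0.0189) = 0.47998
  P(3)·log₂(P(3)/Q(3)) = 0.636·log₂(0.636/0.5964) = 0.05899
  P(4)·log₂(P(4)/Q(4)) = 0.1232·log₂(0.1232/0.171) = -0.05827

D_KL(P||Q) = -0.11319 + 0.47998 + 0.05899 - 0.05827 = 0.36751 ≈ 0.3675 bits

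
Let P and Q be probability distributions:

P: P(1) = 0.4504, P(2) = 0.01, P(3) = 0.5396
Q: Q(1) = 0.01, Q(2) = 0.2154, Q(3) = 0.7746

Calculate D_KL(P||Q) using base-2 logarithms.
2.1484 bits

D_KL(P||Q) = Σ P(x) log₂(P(x)/Q(x))

Computing term by term:
  P(1)·log₂(P(1)/Q(1)) = 0.4504·log₂(0.4504/0.01) = 2.47411
  P(2)·log₂(P(2)/Q(2)) = 0.01·log₂(0.01/0.2154) = -0.04429
  P(3)·log₂(P(3)/Q(3)) = 0.5396·log₂(0.5396/0.7746) = -0.28143

D_KL(P||Q) = 2.47411 - 0.04429 - 0.28143 = 2.14839 ≈ 2.1484 bits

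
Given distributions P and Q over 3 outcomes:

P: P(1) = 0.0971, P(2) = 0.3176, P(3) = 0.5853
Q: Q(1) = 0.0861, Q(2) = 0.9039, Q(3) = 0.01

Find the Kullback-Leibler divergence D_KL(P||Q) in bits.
2.9740 bits

D_KL(P||Q) = Σ P(x) log₂(P(x)/Q(x))

Computing term by term:
  P(1)·log₂(P(1)/Q(1)) = 0.0971·log₂(0.0971/0.0861) = 0.01684
  P(2)·log₂(P(2)/Q(2)) = 0.3176·log₂(0.3176/0.9039) = -0.47924
  P(3)·log₂(P(3)/Q(3)) = 0.5853·log₂(0.5853/0.01) = 3.43636

D_KL(P||Q) = 0.01684 - 0.47924 + 3.43636 = 2.97396 ≈ 2.9740 bits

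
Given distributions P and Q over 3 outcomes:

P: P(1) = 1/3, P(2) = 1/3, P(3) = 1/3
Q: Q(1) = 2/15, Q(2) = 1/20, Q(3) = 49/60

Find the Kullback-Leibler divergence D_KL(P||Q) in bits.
0.9220 bits

D_KL(P||Q) = Σ P(x) log₂(P(x)/Q(x))

Computing term by term:
  P(1)·log₂(P(1)/Q(1)) = (1/3)·log₂((1/3)/(2/15)) = 0.44064
  P(2)·log₂(P(2)/Q(2)) = (1/3)·log₂((1/3)/(1/20)) = 0.91232
  P(3)·log₂(P(3)/Q(3)) = (1/3)·log₂((1/3)/(49/60)) = -0.43093

D_KL(P||Q) = 0.44064 + 0.91232 - 0.43093 = 0.92203 ≈ 0.9220 bits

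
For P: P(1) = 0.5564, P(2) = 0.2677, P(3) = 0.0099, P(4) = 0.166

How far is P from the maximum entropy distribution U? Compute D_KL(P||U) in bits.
0.5244 bits

U(i) = 1/4 for all i

D_KL(P||U) = Σ P(x) log₂(P(x) / (1/4))
           = Σ P(x) log₂(P(x)) + log₂(4)
           = log₂(4) - H(P)

H(P) = -Σ P(x) log₂(P(x)):
  -P(1)·log₂(P(1)) = -(0.5564)·log₂(0.5564) = 0.47061
  -P(2)·log₂(P(2)) = -(0.2677)·log₂(0.2677) = 0.50898
  -P(3)·log₂(P(3)) = -(0.0099)·log₂(0.0099) = 0.06592
  -P(4)·log₂(P(4)) = -(0.166)·log₂(0.166) = 0.43006
H(P) = 0.47061 + 0.50898 + 0.06592 + 0.43006 = 1.47557 bits

log₂(4) = 2.00000 bits

D_KL(P||U) = 2.00000 - 1.47557 = 0.52443 ≈ 0.5244 bits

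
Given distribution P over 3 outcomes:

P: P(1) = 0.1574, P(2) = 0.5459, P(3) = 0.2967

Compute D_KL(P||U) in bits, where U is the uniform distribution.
0.1683 bits

U(i) = 1/3 for all i

D_KL(P||U) = Σ P(x) log₂(P(x) / (1/3))
           = Σ P(x) log₂(P(x)) + log₂(3)
           = log₂(3) - H(P)

H(P) = -Σ P(x) log₂(P(x)):
  -P(1)·log₂(P(1)) = -(0.1574)·log₂(0.1574) = 0.41986
  -P(2)·log₂(P(2)) = -(0.5459)·log₂(0.5459) = 0.47673
  -P(3)·log₂(P(3)) = -(0.2967)·log₂(0.2967) = 0.52009
H(P) = 0.41986 + 0.47673 + 0.52009 = 1.41668 bits

log₂(3) = 1.58496 bits

D_KL(P||U) = 1.58496 - 1.41668 = 0.16828 ≈ 0.1683 bits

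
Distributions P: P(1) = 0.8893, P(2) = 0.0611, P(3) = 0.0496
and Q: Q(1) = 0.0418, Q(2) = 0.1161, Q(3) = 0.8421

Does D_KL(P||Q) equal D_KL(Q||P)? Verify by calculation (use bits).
D_KL(P||Q) = 3.6636 bits, D_KL(Q||P) = 3.3636 bits. No — D_KL(P||Q) ≠ D_KL(Q||P) for this pair.

D_KL(P||Q) = Σ P(x) log₂(P(x)/Q(x))

Computing term by term:
  P(1)·log₂(P(1)/Q(1)) = 0.8893·log₂(0.8893/0.0418) = 3.92279
  P(2)·log₂(P(2)/Q(2)) = 0.0611·log₂(0.0611/0.1161) = -0.05659
  P(3)·log₂(P(3)/Q(3)) = 0.0496·log₂(0.0496/0.8421) = -0.20264

D_KL(P||Q) = 3.92279 - 0.05659 - 0.20264 = 3.66356 ≈ 3.6636 bits

D_KL(Q||P) = Σ Q(x) log₂(Q(x)/P(x))

Computing term by term:
  Q(1)·log₂(Q(1)/P(1)) = 0.0418·log₂(0.0418/0.8893) = -0.18438
  Q(2)·log₂(Q(2)/P(2)) = 0.1161·log₂(0.1161/0.0611) = 0.10752
  Q(3)·log₂(Q(3)/P(3)) = 0.8421·log₂(0.8421/0.0496) = 3.44047

D_KL(Q||P) = -0.18438 + 0.10752 + 3.44047 = 3.36361 ≈ 3.3636 bits

These are NOT equal (difference: 0.3000 bits). KL divergence is asymmetric: D_KL(P||Q) ≠ D_KL(Q||P) in general.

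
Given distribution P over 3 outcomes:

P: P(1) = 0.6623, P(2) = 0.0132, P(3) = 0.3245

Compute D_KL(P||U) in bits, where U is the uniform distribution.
0.5820 bits

U(i) = 1/3 for all i

D_KL(P||U) = Σ P(x) log₂(P(x) / (1/3))
           = Σ P(x) log₂(P(x)) + log₂(3)
           = log₂(3) - H(P)

H(P) = -Σ P(x) log₂(P(x)):
  -P(1)·log₂(P(1)) = -(0.6623)·log₂(0.6623) = 0.39370
  -P(2)·log₂(P(2)) = -(0.0132)·log₂(0.0132) = 0.08241
  -P(3)·log₂(P(3)) = -(0.3245)·log₂(0.3245) = 0.52689
H(P) = 0.39370 + 0.08241 + 0.52689 = 1.00300 bits

log₂(3) = 1.58496 bits

D_KL(P||U) = 1.58496 - 1.00300 = 0.58196 ≈ 0.5820 bits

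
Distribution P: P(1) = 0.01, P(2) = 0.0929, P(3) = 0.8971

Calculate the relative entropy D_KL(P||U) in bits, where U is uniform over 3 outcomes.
1.0595 bits

U(i) = 1/3 for all i

D_KL(P||U) = Σ P(x) log₂(P(x) / (1/3))
           = Σ P(x) log₂(P(x)) + log₂(3)
           = log₂(3) - H(P)

H(P) = -Σ P(x) log₂(P(x)):
  -P(1)·log₂(P(1)) = -(0.01)·log₂(0.01) = 0.06644
  -P(2)·log₂(P(2)) = -(0.0929)·log₂(0.0929) = 0.31848
  -P(3)·log₂(P(3)) = -(0.8971)·log₂(0.8971) = 0.14054
H(P) = 0.06644 + 0.31848 + 0.14054 = 0.52546 bits

log₂(3) = 1.58496 bits

D_KL(P||U) = 1.58496 - 0.52546 = 1.05950 ≈ 1.0595 bits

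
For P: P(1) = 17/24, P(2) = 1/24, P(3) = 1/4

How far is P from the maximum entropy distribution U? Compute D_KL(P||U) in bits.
0.5415 bits

U(i) = 1/3 for all i

D_KL(P||U) = Σ P(x) log₂(P(x) / (1/3))
           = Σ P(x) log₂(P(x)) + log₂(3)
           = log₂(3) - H(P)

H(P) = -Σ P(x) log₂(P(x)):
  -P(1)·log₂(P(1)) = -(17/24)·log₂(17/24) = 0.35240
  -P(2)·log₂(P(2)) = -(1/24)·log₂(1/24) = 0.19104
  -P(3)·log₂(P(3)) = -(1/4)·log₂(1/4) = 0.50000
H(P) = 0.35240 + 0.19104 + 0.50000 = 1.04344 bits

log₂(3) = 1.58496 bits

D_KL(P||U) = 1.58496 - 1.04344 = 0.54152 ≈ 0.5415 bits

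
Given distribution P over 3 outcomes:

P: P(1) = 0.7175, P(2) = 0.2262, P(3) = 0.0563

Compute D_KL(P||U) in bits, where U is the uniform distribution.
0.5226 bits

U(i) = 1/3 for all i

D_KL(P||U) = Σ P(x) log₂(P(x) / (1/3))
           = Σ P(x) log₂(P(x)) + log₂(3)
           = log₂(3) - H(P)

H(P) = -Σ P(x) log₂(P(x)):
  -P(1)·log₂(P(1)) = -(0.7175)·log₂(0.7175) = 0.34365
  -P(2)·log₂(P(2)) = -(0.2262)·log₂(0.2262) = 0.48505
  -P(3)·log₂(P(3)) = -(0.0563)·log₂(0.0563) = 0.23369
H(P) = 0.34365 + 0.48505 + 0.23369 = 1.06239 bits

log₂(3) = 1.58496 bits

D_KL(P||U) = 1.58496 - 1.06239 = 0.52257 ≈ 0.5226 bits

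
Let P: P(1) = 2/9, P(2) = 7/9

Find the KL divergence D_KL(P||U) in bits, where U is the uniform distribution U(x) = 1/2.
0.2358 bits

U(i) = 1/2 for all i

D_KL(P||U) = Σ P(x) log₂(P(x) / (1/2))
           = Σ P(x) log₂(P(x)) + log₂(2)
           = log₂(2) - H(P)

H(P) = -Σ P(x) log₂(P(x)):
  -P(1)·log₂(P(1)) = -(2/9)·log₂(2/9) = 0.48221
  -P(2)·log₂(P(2)) = -(7/9)·log₂(7/9) = 0.28200
H(P) = 0.48221 + 0.28200 = 0.76421 bits

log₂(2) = 1.00000 bits

D_KL(P||U) = 1.00000 - 0.76421 = 0.23579 ≈ 0.2358 bits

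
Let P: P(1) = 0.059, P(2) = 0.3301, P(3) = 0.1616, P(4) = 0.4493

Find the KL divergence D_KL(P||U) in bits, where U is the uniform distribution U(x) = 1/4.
0.2877 bits

U(i) = 1/4 for all i

D_KL(P||U) = Σ P(x) log₂(P(x) / (1/4))
           = Σ P(x) log₂(P(x)) + log₂(4)
           = log₂(4) - H(P)

H(P) = -Σ P(x) log₂(P(x)):
  -P(1)·log₂(P(1)) = -(0.059)·log₂(0.059) = 0.24091
  -P(2)·log₂(P(2)) = -(0.3301)·log₂(0.3301) = 0.52784
  -P(3)·log₂(P(3)) = -(0.1616)·log₂(0.1616) = 0.42493
  -P(4)·log₂(P(4)) = -(0.4493)·log₂(0.4493) = 0.51860
H(P) = 0.24091 + 0.52784 + 0.42493 + 0.51860 = 1.71228 bits

log₂(4) = 2.00000 bits

D_KL(P||U) = 2.00000 - 1.71228 = 0.28772 ≈ 0.2877 bits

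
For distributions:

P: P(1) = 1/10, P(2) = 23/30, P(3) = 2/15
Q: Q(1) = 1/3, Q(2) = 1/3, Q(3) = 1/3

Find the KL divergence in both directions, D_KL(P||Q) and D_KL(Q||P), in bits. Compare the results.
D_KL(P||Q) = 0.5713 bits, D_KL(Q||P) = 0.6191 bits. D_KL(Q||P) is larger than D_KL(P||Q) by 0.0478 bits; the two directions differ.

D_KL(P||Q) = Σ P(x) log₂(P(x)/Q(x))

Computing term by term:
  P(1)·log₂(P(1)/Q(1)) = (1/10)·log₂((1/10)/(1/3)) = -0.17370
  P(2)·log₂(P(2)/Q(2)) = (23/30)·log₂((23/30)/(1/3)) = 0.92125
  P(3)·log₂(P(3)/Q(3)) = (2/15)·log₂((2/15)/(1/3)) = -0.17626

D_KL(P||Q) = -0.17370 + 0.92125 - 0.17626 = 0.57129 ≈ 0.5713 bits

D_KL(Q||P) = Σ Q(x) log₂(Q(x)/P(x))

Computing term by term:
  Q(1)·log₂(Q(1)/P(1)) = (1/3)·log₂((1/3)/(1/10)) = 0.57899
  Q(2)·log₂(Q(2)/P(2)) = (1/3)·log₂((1/3)/(23/30)) = -0.40054
  Q(3)·log₂(Q(3)/P(3)) = (1/3)·log₂((1/3)/(2/15)) = 0.44064

D_KL(Q||P) = 0.57899 - 0.40054 + 0.44064 = 0.61909 ≈ 0.6191 bits

These are NOT equal (difference: 0.0478 bits). KL divergence is asymmetric: D_KL(P||Q) ≠ D_KL(Q||P) in general.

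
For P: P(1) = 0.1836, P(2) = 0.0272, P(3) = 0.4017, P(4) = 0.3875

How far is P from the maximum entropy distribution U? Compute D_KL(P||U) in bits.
0.3510 bits

U(i) = 1/4 for all i

D_KL(P||U) = Σ P(x) log₂(P(x) / (1/4))
           = Σ P(x) log₂(P(x)) + log₂(4)
           = log₂(4) - H(P)

H(P) = -Σ P(x) log₂(P(x)):
  -P(1)·log₂(P(1)) = -(0.1836)·log₂(0.1836) = 0.44897
  -P(2)·log₂(P(2)) = -(0.0272)·log₂(0.0272) = 0.14145
  -P(3)·log₂(P(3)) = -(0.4017)·log₂(0.4017) = 0.52856
  -P(4)·log₂(P(4)) = -(0.3875)·log₂(0.3875) = 0.53000
H(P) = 0.44897 + 0.14145 + 0.52856 + 0.53000 = 1.64898 bits

log₂(4) = 2.00000 bits

D_KL(P||U) = 2.00000 - 1.64898 = 0.35102 ≈ 0.3510 bits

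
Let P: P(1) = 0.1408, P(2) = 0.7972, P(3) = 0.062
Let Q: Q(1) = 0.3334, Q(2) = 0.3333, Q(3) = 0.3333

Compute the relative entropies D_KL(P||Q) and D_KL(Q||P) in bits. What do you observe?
D_KL(P||Q) = 0.6774 bits, D_KL(Q||P) = 0.8040 bits. The two directions give different values (D_KL(Q||P) exceeds D_KL(P||Q) by 0.1266 bits): KL divergence is asymmetric.

D_KL(P||Q) = Σ P(x) log₂(P(x)/Q(x))

Computing term by term:
  P(1)·log₂(P(1)/Q(1)) = 0.1408·log₂(0.1408/0.3334) = -0.17510
  P(2)·log₂(P(2)/Q(2)) = 0.7972·log₂(0.7972/0.3333) = 1.00297
  P(3)·log₂(P(3)/Q(3)) = 0.062·log₂(0.062/0.3333) = -0.15044

D_KL(P||Q) = -0.17510 + 1.00297 - 0.15044 = 0.67743 ≈ 0.6774 bits

D_KL(Q||P) = Σ Q(x) log₂(Q(x)/P(x))

Computing term by term:
  Q(1)·log₂(Q(1)/P(1)) = 0.3334·log₂(0.3334/0.1408) = 0.41462
  Q(2)·log₂(Q(2)/P(2)) = 0.3333·log₂(0.3333/0.7972) = -0.41933
  Q(3)·log₂(Q(3)/P(3)) = 0.3333·log₂(0.3333/0.062) = 0.80875

D_KL(Q||P) = 0.41462 - 0.41933 + 0.80875 = 0.80404 ≈ 0.8040 bits

These are NOT equal (difference: 0.1266 bits). KL divergence is asymmetric: D_KL(P||Q) ≠ D_KL(Q||P) in general.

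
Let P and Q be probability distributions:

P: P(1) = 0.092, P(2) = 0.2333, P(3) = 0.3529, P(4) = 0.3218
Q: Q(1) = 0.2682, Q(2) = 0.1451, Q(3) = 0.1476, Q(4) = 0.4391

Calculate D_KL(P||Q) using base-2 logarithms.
0.3173 bits

D_KL(P||Q) = Σ P(x) log₂(P(x)/Q(x))

Computing term by term:
  P(1)·log₂(P(1)/Q(1)) = 0.092·log₂(0.092/0.2682) = -0.14201
  P(2)·log₂(P(2)/Q(2)) = 0.2333·log₂(0.2333/0.1451) = 0.15984
  P(3)·log₂(P(3)/Q(3)) = 0.3529·log₂(0.3529/0.1476) = 0.44380
  P(4)·log₂(P(4)/Q(4)) = 0.3218·log₂(0.3218/0.4391) = -0.14429

D_KL(P||Q) = -0.14201 + 0.15984 + 0.44380 - 0.14429 = 0.31734 ≈ 0.3173 bits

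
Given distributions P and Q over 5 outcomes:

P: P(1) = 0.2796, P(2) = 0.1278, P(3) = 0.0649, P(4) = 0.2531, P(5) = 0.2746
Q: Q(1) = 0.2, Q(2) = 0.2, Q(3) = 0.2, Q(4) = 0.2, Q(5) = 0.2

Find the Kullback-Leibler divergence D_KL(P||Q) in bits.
0.1588 bits

D_KL(P||Q) = Σ P(x) log₂(P(x)/Q(x))

Computing term by term:
  P(1)·log₂(P(1)/Q(1)) = 0.2796·log₂(0.2796/0.2) = 0.13515
  P(2)·log₂(P(2)/Q(2)) = 0.1278·log₂(0.1278/0.2) = -0.08257
  P(3)·log₂(P(3)/Q(3)) = 0.0649·log₂(0.0649/0.2) = -0.10538
  P(4)·log₂(P(4)/Q(4)) = 0.2531·log₂(0.2531/0.2) = 0.08598
  P(5)·log₂(P(5)/Q(5)) = 0.2746·log₂(0.2746/0.2) = 0.12558

D_KL(P||Q) = 0.13515 - 0.08257 - 0.10538 + 0.08598 + 0.12558 = 0.15876 ≈ 0.1588 bits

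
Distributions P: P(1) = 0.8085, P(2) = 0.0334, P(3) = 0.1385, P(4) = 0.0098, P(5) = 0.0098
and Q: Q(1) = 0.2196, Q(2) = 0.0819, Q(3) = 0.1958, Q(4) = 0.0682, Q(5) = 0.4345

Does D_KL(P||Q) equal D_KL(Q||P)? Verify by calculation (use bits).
D_KL(P||Q) = 1.3268 bits, D_KL(Q||P) = 2.3586 bits. No — D_KL(P||Q) ≠ D_KL(Q||P) for this pair.

D_KL(P||Q) = Σ P(x) log₂(P(x)/Q(x))

Computing term by term:
  P(1)·log₂(P(1)/Q(1)) = 0.8085·log₂(0.8085/0.2196) = 1.52028
  P(2)·log₂(P(2)/Q(2)) = 0.0334·log₂(0.0334/0.0819) = -0.04322
  P(3)·log₂(P(3)/Q(3)) = 0.1385·log₂(0.1385/0.1958) = -0.06918
  P(4)·log₂(P(4)/Q(4)) = 0.0098·log₂(0.0098/0.0682) = -0.02743
  P(5)·log₂(P(5)/Q(5)) = 0.0098·log₂(0.0098/0.4345) = -0.05361

D_KL(P||Q) = 1.52028 - 0.04322 - 0.06918 - 0.02743 - 0.05361 = 1.32684 ≈ 1.3268 bits

D_KL(Q||P) = Σ Q(x) log₂(Q(x)/P(x))

Computing term by term:
  Q(1)·log₂(Q(1)/P(1)) = 0.2196·log₂(0.2196/0.8085) = -0.41293
  Q(2)·log₂(Q(2)/P(2)) = 0.0819·log₂(0.0819/0.0334) = 0.10598
  Q(3)·log₂(Q(3)/P(3)) = 0.1958·log₂(0.1958/0.1385) = 0.09780
  Q(4)·log₂(Q(4)/P(4)) = 0.0682·log₂(0.0682/0.0098) = 0.19089
  Q(5)·log₂(Q(5)/P(5)) = 0.4345·log₂(0.4345/0.0098) = 2.37690

D_KL(Q||P) = -0.41293 + 0.10598 + 0.09780 + 0.19089 + 2.37690 = 2.35864 ≈ 2.3586 bits

These are NOT equal (difference: 1.0318 bits). KL divergence is asymmetric: D_KL(P||Q) ≠ D_KL(Q||P) in general.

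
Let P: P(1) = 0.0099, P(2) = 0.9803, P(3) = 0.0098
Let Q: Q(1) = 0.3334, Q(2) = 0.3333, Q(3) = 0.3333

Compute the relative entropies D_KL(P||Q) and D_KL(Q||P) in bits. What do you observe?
D_KL(P||Q) = 1.4257 bits, D_KL(Q||P) = 2.8686 bits. The two directions give different values (D_KL(Q||P) exceeds D_KL(P||Q) by 1.4429 bits): KL divergence is asymmetric.

D_KL(P||Q) = Σ P(x) log₂(P(x)/Q(x))

Computing term by term:
  P(1)·log₂(P(1)/Q(1)) = 0.0099·log₂(0.0099/0.3334) = -0.05023
  P(2)·log₂(P(2)/Q(2)) = 0.9803·log₂(0.9803/0.3333) = 1.52574
  P(3)·log₂(P(3)/Q(3)) = 0.0098·log₂(0.0098/0.3333) = -0.04986

D_KL(P||Q) = -0.05023 + 1.52574 - 0.04986 = 1.42565 ≈ 1.4257 bits

D_KL(Q||P) = Σ Q(x) log₂(Q(x)/P(x))

Computing term by term:
  Q(1)·log₂(Q(1)/P(1)) = 0.3334·log₂(0.3334/0.0099) = 1.69157
  Q(2)·log₂(Q(2)/P(2)) = 0.3333·log₂(0.3333/0.9803) = -0.51875
  Q(3)·log₂(Q(3)/P(3)) = 0.3333·log₂(0.3333/0.0098) = 1.69580

D_KL(Q||P) = 1.69157 - 0.51875 + 1.69580 = 2.86862 ≈ 2.8686 bits

These are NOT equal (difference: 1.4429 bits). KL divergence is asymmetric: D_KL(P||Q) ≠ D_KL(Q||P) in general.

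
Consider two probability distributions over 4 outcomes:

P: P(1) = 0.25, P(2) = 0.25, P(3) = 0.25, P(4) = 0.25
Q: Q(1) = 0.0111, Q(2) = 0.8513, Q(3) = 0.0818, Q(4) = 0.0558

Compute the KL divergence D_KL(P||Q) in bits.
1.6252 bits

D_KL(P||Q) = Σ P(x) log₂(P(x)/Q(x))

Computing term by term:
  P(1)·log₂(P(1)/Q(1)) = 0.25·log₂(0.25/0.0111) = 1.12332
  P(2)·log₂(P(2)/Q(2)) = 0.25·log₂(0.25/0.8513) = -0.44193
  P(3)·log₂(P(3)/Q(3)) = 0.25·log₂(0.25/0.0818) = 0.40294
  P(4)·log₂(P(4)/Q(4)) = 0.25·log₂(0.25/0.0558) = 0.54090

D_KL(P||Q) = 1.12332 - 0.44193 + 0.40294 + 0.54090 = 1.62523 ≈ 1.6252 bits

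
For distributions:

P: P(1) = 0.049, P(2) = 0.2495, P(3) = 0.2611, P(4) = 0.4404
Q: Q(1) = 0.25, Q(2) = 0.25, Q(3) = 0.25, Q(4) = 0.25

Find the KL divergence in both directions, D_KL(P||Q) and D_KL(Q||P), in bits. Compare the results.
D_KL(P||Q) = 0.2602 bits, D_KL(Q||P) = 0.3686 bits. D_KL(Q||P) is larger than D_KL(P||Q) by 0.1084 bits; the two directions differ.

D_KL(P||Q) = Σ P(x) log₂(P(x)/Q(x))

Computing term by term:
  P(1)·log₂(P(1)/Q(1)) = 0.049·log₂(0.049/0.25) = -0.11520
  P(2)·log₂(P(2)/Q(2)) = 0.2495·log₂(0.2495/0.25) = -0.00072
  P(3)·log₂(P(3)/Q(3)) = 0.2611·log₂(0.2611/0.25) = 0.01636
  P(4)·log₂(P(4)/Q(4)) = 0.4404·log₂(0.4404/0.25) = 0.35976

D_KL(P||Q) = -0.11520 - 0.00072 + 0.01636 + 0.35976 = 0.26020 ≈ 0.2602 bits

D_KL(Q||P) = Σ Q(x) log₂(Q(x)/P(x))

Computing term by term:
  Q(1)·log₂(Q(1)/P(1)) = 0.25·log₂(0.25/0.049) = 0.58777
  Q(2)·log₂(Q(2)/P(2)) = 0.25·log₂(0.25/0.2495) = 0.00072
  Q(3)·log₂(Q(3)/P(3)) = 0.25·log₂(0.25/0.2611) = -0.01567
  Q(4)·log₂(Q(4)/P(4)) = 0.25·log₂(0.25/0.4404) = -0.20422

D_KL(Q||P) = 0.58777 + 0.00072 - 0.01567 - 0.20422 = 0.36860 ≈ 0.3686 bits

These are NOT equal (difference: 0.1084 bits). KL divergence is asymmetric: D_KL(P||Q) ≠ D_KL(Q||P) in general.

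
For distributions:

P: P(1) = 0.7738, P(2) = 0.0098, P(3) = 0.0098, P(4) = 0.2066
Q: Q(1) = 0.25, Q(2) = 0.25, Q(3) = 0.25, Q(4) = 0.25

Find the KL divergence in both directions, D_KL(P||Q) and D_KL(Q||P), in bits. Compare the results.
D_KL(P||Q) = 1.1129 bits, D_KL(Q||P) = 1.9978 bits. D_KL(Q||P) is larger than D_KL(P||Q) by 0.8849 bits; the two directions differ.

D_KL(P||Q) = Σ P(x) log₂(P(x)/Q(x))

Computing term by term:
  P(1)·log₂(P(1)/Q(1)) = 0.7738·log₂(0.7738/0.25) = 1.26132
  P(2)·log₂(P(2)/Q(2)) = 0.0098·log₂(0.0098/0.25) = -0.04580
  P(3)·log₂(P(3)/Q(3)) = 0.0098·log₂(0.0098/0.25) = -0.04580
  P(4)·log₂(P(4)/Q(4)) = 0.2066·log₂(0.2066/0.25) = -0.05683

D_KL(P||Q) = 1.26132 - 0.04580 - 0.04580 - 0.05683 = 1.11289 ≈ 1.1129 bits

D_KL(Q||P) = Σ Q(x) log₂(Q(x)/P(x))

Computing term by term:
  Q(1)·log₂(Q(1)/P(1)) = 0.25·log₂(0.25/0.7738) = -0.40751
  Q(2)·log₂(Q(2)/P(2)) = 0.25·log₂(0.25/0.0098) = 1.16825
  Q(3)·log₂(Q(3)/P(3)) = 0.25·log₂(0.25/0.0098) = 1.16825
  Q(4)·log₂(Q(4)/P(4)) = 0.25·log₂(0.25/0.2066) = 0.06877

D_KL(Q||P) = -0.40751 + 1.16825 + 1.16825 + 0.06877 = 1.99776 ≈ 1.9978 bits

These are NOT equal (difference: 0.8849 bits). KL divergence is asymmetric: D_KL(P||Q) ≠ D_KL(Q||P) in general.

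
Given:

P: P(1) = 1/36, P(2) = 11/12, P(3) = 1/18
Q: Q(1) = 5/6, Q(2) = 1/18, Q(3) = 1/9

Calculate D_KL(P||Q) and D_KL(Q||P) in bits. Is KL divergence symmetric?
D_KL(P||Q) = 3.5155 bits, D_KL(Q||P) = 3.9755 bits. No, KL divergence is not symmetric.

D_KL(P||Q) = Σ P(x) log₂(P(x)/Q(x))

Computing term by term:
  P(1)·log₂(P(1)/Q(1)) = (1/36)·log₂((1/36)/(5/6)) = -0.13630
  P(2)·log₂(P(2)/Q(2)) = (11/12)·log₂((11/12)/(1/18)) = 3.70736
  P(3)·log₂(P(3)/Q(3)) = (1/18)·log₂((1/18)/(1/9)) = -0.05556

D_KL(P||Q) = -0.13630 + 3.70736 - 0.05556 = 3.51550 ≈ 3.5155 bits

D_KL(Q||P) = Σ Q(x) log₂(Q(x)/P(x))

Computing term by term:
  Q(1)·log₂(Q(1)/P(1)) = (5/6)·log₂((5/6)/(1/36)) = 4.08908
  Q(2)·log₂(Q(2)/P(2)) = (1/18)·log₂((1/18)/(11/12)) = -0.22469
  Q(3)·log₂(Q(3)/P(3)) = (1/9)·log₂((1/9)/(1/18)) = 0.11111

D_KL(Q||P) = 4.08908 - 0.22469 + 0.11111 = 3.97550 ≈ 3.9755 bits

These are NOT equal (difference: 0.4600 bits). KL divergence is asymmetric: D_KL(P||Q) ≠ D_KL(Q||P) in general.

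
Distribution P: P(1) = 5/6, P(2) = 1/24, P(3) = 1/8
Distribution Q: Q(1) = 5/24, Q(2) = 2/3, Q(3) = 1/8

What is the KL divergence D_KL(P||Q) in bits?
1.5000 bits

D_KL(P||Q) = Σ P(x) log₂(P(x)/Q(x))

Computing term by term:
  P(1)·log₂(P(1)/Q(1)) = (5/6)·log₂((5/6)/(5/24)) = 1.66667
  P(2)·log₂(P(2)/Q(2)) = (1/24)·log₂((1/24)/(2/3)) = -0.16667
  P(3)·log₂(P(3)/Q(3)) = (1/8)·log₂((1/8)/(1/8)) = 0.00000

D_KL(P||Q) = 1.66667 - 0.16667 + 0.00000 = 1.50000 ≈ 1.5000 bits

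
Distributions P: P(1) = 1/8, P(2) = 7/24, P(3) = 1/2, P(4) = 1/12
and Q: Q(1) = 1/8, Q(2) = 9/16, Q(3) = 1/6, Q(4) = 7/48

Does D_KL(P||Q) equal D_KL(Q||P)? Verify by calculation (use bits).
D_KL(P||Q) = 0.4488 bits, D_KL(Q||P) = 0.3866 bits. No — D_KL(P||Q) ≠ D_KL(Q||P) for this pair.

D_KL(P||Q) = Σ P(x) log₂(P(x)/Q(x))

Computing term by term:
  P(1)·log₂(P(1)/Q(1)) = (1/8)·log₂((1/8)/(1/8)) = 0.00000
  P(2)·log₂(P(2)/Q(2)) = (7/24)·log₂((7/24)/(9/16)) = -0.27636
  P(3)·log₂(P(3)/Q(3)) = (1/2)·log₂((1/2)/(1/6)) = 0.79248
  P(4)·log₂(P(4)/Q(4)) = (1/12)·log₂((1/12)/(7/48)) = -0.06728

D_KL(P||Q) = 0.00000 - 0.27636 + 0.79248 - 0.06728 = 0.44884 ≈ 0.4488 bits

D_KL(Q||P) = Σ Q(x) log₂(Q(x)/P(x))

Computing term by term:
  Q(1)·log₂(Q(1)/P(1)) = (1/8)·log₂((1/8)/(1/8)) = 0.00000
  Q(2)·log₂(Q(2)/P(2)) = (9/16)·log₂((9/16)/(7/24)) = 0.53299
  Q(3)·log₂(Q(3)/P(3)) = (1/6)·log₂((1/6)/(1/2)) = -0.26416
  Q(4)·log₂(Q(4)/P(4)) = (7/48)·log₂((7/48)/(1/12)) = 0.11774

D_KL(Q||P) = 0.00000 + 0.53299 - 0.26416 + 0.11774 = 0.38657 ≈ 0.3866 bits

These are NOT equal (difference: 0.0622 bits). KL divergence is asymmetric: D_KL(P||Q) ≠ D_KL(Q||P) in general.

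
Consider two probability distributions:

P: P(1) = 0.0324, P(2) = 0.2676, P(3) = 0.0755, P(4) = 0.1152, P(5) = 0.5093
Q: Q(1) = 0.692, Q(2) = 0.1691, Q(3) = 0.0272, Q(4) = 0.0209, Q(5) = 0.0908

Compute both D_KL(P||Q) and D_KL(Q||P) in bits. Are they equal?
D_KL(P||Q) = 1.6960 bits, D_KL(Q||P) = 2.6270 bits. No, they are not equal.

D_KL(P||Q) = Σ P(x) log₂(P(x)/Q(x))

Computing term by term:
  P(1)·log₂(P(1)/Q(1)) = 0.0324·log₂(0.0324/0.692) = -0.14310
  P(2)·log₂(P(2)/Q(2)) = 0.2676·log₂(0.2676/0.1691) = 0.17721
  P(3)·log₂(P(3)/Q(3)) = 0.0755·log₂(0.0755/0.0272) = 0.11120
  P(4)·log₂(P(4)/Q(4)) = 0.1152·log₂(0.1152/0.0209) = 0.28369
  P(5)·log₂(P(5)/Q(5)) = 0.5093·log₂(0.5093/0.0908) = 1.26701

D_KL(P||Q) = -0.14310 + 0.17721 + 0.11120 + 0.28369 + 1.26701 = 1.69601 ≈ 1.6960 bits

D_KL(Q||P) = Σ Q(x) log₂(Q(x)/P(x))

Computing term by term:
  Q(1)·log₂(Q(1)/P(1)) = 0.692·log₂(0.692/0.0324) = 3.05636
  Q(2)·log₂(Q(2)/P(2)) = 0.1691·log₂(0.1691/0.2676) = -0.11198
  Q(3)·log₂(Q(3)/P(3)) = 0.0272·log₂(0.0272/0.0755) = -0.04006
  Q(4)·log₂(Q(4)/P(4)) = 0.0209·log₂(0.0209/0.1152) = -0.05147
  Q(5)·log₂(Q(5)/P(5)) = 0.0908·log₂(0.0908/0.5093) = -0.22589

D_KL(Q||P) = 3.05636 - 0.11198 - 0.04006 - 0.05147 - 0.22589 = 2.62696 ≈ 2.6270 bits

These are NOT equal (difference: 0.9310 bits). KL divergence is asymmetric: D_KL(P||Q) ≠ D_KL(Q||P) in general.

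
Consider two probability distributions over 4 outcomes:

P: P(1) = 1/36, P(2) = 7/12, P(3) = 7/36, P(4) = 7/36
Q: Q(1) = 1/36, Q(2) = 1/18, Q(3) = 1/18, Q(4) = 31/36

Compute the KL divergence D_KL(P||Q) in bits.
1.9128 bits

D_KL(P||Q) = Σ P(x) log₂(P(x)/Q(x))

Computing term by term:
  P(1)·log₂(P(1)/Q(1)) = (1/36)·log₂((1/36)/(1/36)) = 0.00000
  P(2)·log₂(P(2)/Q(2)) = (7/12)·log₂((7/12)/(1/18)) = 1.97885
  P(3)·log₂(P(3)/Q(3)) = (7/36)·log₂((7/36)/(1/18)) = 0.35143
  P(4)·log₂(P(4)/Q(4)) = (7/36)·log₂((7/36)/(31/36)) = -0.41744

D_KL(P||Q) = 0.00000 + 1.97885 + 0.35143 - 0.41744 = 1.91284 ≈ 1.9128 bits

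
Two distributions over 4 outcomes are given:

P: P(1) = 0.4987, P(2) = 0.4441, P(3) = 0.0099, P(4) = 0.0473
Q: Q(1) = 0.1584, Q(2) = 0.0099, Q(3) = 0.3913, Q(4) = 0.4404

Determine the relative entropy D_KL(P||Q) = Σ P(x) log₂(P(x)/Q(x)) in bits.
3.0573 bits

D_KL(P||Q) = Σ P(x) log₂(P(x)/Q(x))

Computing term by term:
  P(1)·log₂(P(1)/Q(1)) = 0.4987·log₂(0.4987/0.1584) = 0.82515
  P(2)·log₂(P(2)/Q(2)) = 0.4441·log₂(0.4441/0.0099) = 2.43692
  P(3)·log₂(P(3)/Q(3)) = 0.0099·log₂(0.0099/0.3913) = -0.05252
  P(4)·log₂(P(4)/Q(4)) = 0.0473·log₂(0.0473/0.4404) = -0.15225

D_KL(P||Q) = 0.82515 + 2.43692 - 0.05252 - 0.15225 = 3.05730 ≈ 3.0573 bits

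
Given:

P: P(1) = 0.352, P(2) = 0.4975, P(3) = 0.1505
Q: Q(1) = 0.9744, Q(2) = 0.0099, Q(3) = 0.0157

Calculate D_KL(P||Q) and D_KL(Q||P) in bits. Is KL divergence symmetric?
D_KL(P||Q) = 2.7851 bits, D_KL(Q||P) = 1.3242 bits. No, KL divergence is not symmetric.

D_KL(P||Q) = Σ P(x) log₂(P(x)/Q(x))

Computing term by term:
  P(1)·log₂(P(1)/Q(1)) = 0.352·log₂(0.352/0.9744) = -0.51707
  P(2)·log₂(P(2)/Q(2)) = 0.4975·log₂(0.4975/0.0099) = 2.81143
  P(3)·log₂(P(3)/Q(3)) = 0.1505·log₂(0.1505/0.0157) = 0.49077

D_KL(P||Q) = -0.51707 + 2.81143 + 0.49077 = 2.78513 ≈ 2.7851 bits

D_KL(Q||P) = Σ Q(x) log₂(Q(x)/P(x))

Computing term by term:
  Q(1)·log₂(Q(1)/P(1)) = 0.9744·log₂(0.9744/0.352) = 1.43133
  Q(2)·log₂(Q(2)/P(2)) = 0.0099·log₂(0.0099/0.4975) = -0.05595
  Q(3)·log₂(Q(3)/P(3)) = 0.0157·log₂(0.0157/0.1505) = -0.05120

D_KL(Q||P) = 1.43133 - 0.05595 - 0.05120 = 1.32418 ≈ 1.3242 bits

These are NOT equal (difference: 1.4609 bits). KL divergence is asymmetric: D_KL(P||Q) ≠ D_KL(Q||P) in general.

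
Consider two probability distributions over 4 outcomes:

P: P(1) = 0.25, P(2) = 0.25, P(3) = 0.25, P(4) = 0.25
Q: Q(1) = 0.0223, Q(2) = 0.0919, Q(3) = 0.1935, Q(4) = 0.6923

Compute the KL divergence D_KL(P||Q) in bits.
0.9577 bits

D_KL(P||Q) = Σ P(x) log₂(P(x)/Q(x))

Computing term by term:
  P(1)·log₂(P(1)/Q(1)) = 0.25·log₂(0.25/0.0223) = 0.87170
  P(2)·log₂(P(2)/Q(2)) = 0.25·log₂(0.25/0.0919) = 0.36095
  P(3)·log₂(P(3)/Q(3)) = 0.25·log₂(0.25/0.1935) = 0.09240
  P(4)·log₂(P(4)/Q(4)) = 0.25·log₂(0.25/0.6923) = -0.36737

D_KL(P||Q) = 0.87170 + 0.36095 + 0.09240 - 0.36737 = 0.95768 ≈ 0.9577 bits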